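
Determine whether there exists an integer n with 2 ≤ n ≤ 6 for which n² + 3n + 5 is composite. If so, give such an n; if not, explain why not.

n = 4

At n = 4: 4² + 3·4 + 5 = 33 = 3·11, which is composite.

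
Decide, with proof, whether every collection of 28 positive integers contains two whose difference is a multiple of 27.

Yes, this is always true.

Each integer lies in one of the 27 residue classes modulo 27.
With 28 integers and only 27 classes, the pigeonhole principle forces two of them, say a and b, into the same class.
Then a ≡ b (mod 27), i.e. 27 ∣ (a − b).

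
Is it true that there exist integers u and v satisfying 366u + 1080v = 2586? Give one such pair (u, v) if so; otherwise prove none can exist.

Every value of 366u + 1080v is a multiple of gcd(366, 1080) = 6; since 6 ∣ 2586, solutions exist.
Dividing through by 6 reduces the equation to 61u + 180v = 431.
Run the Euclidean algorithm on 180 and 61: 180 = 2·61 + 58, 61 = 1·58 + 3, 58 = 19·3 + 1, 3 = 3·1 + 0.
Working back up the chain: 1 = 58 − 19·3 = 58 − 19·(61 − 1·58) = −19·61 + 20·58 = −19·61 + 20·(180 − 2·61) = 20·180 − 59·61. So 61·(-59) + 180·20 = 1.
Times 431: 61·(-25429) + 180·8620 = 431, so (-25429, 8620) solves it.
The general solution is u = -25429 + 180k, v = 8620 − 61k; taking k = 142 gives the smaller pair u = 131, v = -42.
Check: 366·131 + 1080·(-42) = 47946 − 45360 = 2586. ✓

u = 131, v = -42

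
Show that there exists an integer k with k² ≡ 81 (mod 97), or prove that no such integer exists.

k = 88

Take k = 88. Then 88² = 7744 = 79·97 + 81, so 88² ≡ 81 (mod 97).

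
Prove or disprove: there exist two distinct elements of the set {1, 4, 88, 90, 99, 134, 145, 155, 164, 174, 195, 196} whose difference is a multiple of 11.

Yes: 1 and 155.

Both 1 and 155 leave remainder 1 on division by 11; their difference 154 = 14·11 is a multiple of 11.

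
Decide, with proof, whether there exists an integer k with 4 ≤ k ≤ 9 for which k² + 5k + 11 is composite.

At k = 6: 6² + 5·6 + 11 = 77 = 7·11, which is composite.

k = 6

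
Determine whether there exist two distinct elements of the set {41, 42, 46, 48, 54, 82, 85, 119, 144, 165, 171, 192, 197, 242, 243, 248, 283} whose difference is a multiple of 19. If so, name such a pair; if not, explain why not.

No, no such pair exists.

Residues mod 19: 41↦3, 42↦4, 46↦8, 48↦10, 54↦16, 82↦6, 85↦9, 119↦5, 144↦11, 165↦13, 171↦0, 192↦2, 197↦7, 242↦14, 243↦15, 248↦1, 283↦17.
All 17 residues are distinct, so no two elements differ by a multiple of 19.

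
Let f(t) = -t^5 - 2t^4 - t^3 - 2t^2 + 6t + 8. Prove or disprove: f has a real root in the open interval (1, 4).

Such a root exists.

f(1) = 8 and f(4) = -1600, which have opposite signs.
As a polynomial, f is continuous on every closed interval.
By the Intermediate Value Theorem, f takes the value 0 somewhere in the open interval.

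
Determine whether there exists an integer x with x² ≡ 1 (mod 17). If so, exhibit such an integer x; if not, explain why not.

x = 16

Take x = 16. Then 16² = 256 = 15·17 + 1, so 16² ≡ 1 (mod 17).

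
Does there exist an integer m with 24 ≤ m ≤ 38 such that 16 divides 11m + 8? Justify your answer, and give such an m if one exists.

m = 24

At m = 24 we get 11·24 + 8 = 272, and 272 = 16·17.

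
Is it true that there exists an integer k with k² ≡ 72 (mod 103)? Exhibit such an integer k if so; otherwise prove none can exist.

k = 81

Take k = 81. Then 81² = 6561 = 63·103 + 72, so 81² ≡ 72 (mod 103).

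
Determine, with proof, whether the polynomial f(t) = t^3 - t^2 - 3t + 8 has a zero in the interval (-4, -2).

Such a root exists.

f(-4) = -60 and f(-2) = 2, which have opposite signs.
Since f is a polynomial it is continuous on [-4, -2].
By the Intermediate Value Theorem f must vanish at some point of (-4, -2).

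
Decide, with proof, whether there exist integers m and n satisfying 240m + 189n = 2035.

No, no such integers exist.

gcd(240, 189) = 3, so every integer of the form 240m + 189n is a multiple of 3.
However 2035 leaves remainder 1 on division by 3.
So the equation is unsolvable over ℤ.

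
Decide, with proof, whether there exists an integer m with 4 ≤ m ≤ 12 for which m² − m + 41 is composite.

The values for m = 4, 5, …, 12 are 53, 61, 71, 83, 97, 113, 131, 151, 173, and each of these is prime.
So no value in the range makes the expression composite.

No, no such integer m in that range exists.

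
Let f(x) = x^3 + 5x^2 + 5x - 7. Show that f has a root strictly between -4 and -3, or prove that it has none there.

The endpoint values f(-4) = -11 and f(-3) = -4 are both negative. Claim: f(x) < 0 for every x in (-4, -3).
Shift to the endpoint -3: with x = -3 − u (0 < u < 1), one computes f(-3 − u) = -u^3 - 4u^2 - 2u - 4.
All 4 nonzero coefficients of this polynomial in u are negative; hence for u > 0 the value is a sum of negative terms (the constant -4 among them).
Therefore f(x) < 0 throughout (-4, -3), and f has no zero there.

No such root exists.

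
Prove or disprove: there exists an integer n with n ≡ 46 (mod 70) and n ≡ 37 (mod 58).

No such integer exists.

Reduce both congruences modulo 2, which divides 70 and 58: they say n ≡ 46 (mod 2) and n ≡ 37 (mod 2).
However 46 ≡ 0 and 37 ≡ 1 (mod 2), and 0 ≠ 1.
Hence the system has no solution.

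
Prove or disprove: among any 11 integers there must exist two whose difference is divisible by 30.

No; for instance {124, 125, 126, 127, 128, 129, 130, 131, 132, 133, 134} is a counterexample.

Take the 11 consecutive integers 124, 125, …, 134: their residues mod 30 are all distinct because 11 ≤ 30.
The differences between them range over 1, …, 10, none of which is divisible by 30.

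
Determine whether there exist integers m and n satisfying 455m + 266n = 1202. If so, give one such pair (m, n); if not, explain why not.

Both 455 and 266 are divisible by gcd(455, 266) = 7, hence so is any combination 455m + 266n.
However 1202 leaves remainder 5 on division by 7.
Hence no integers m, n satisfy the equation.

No such integers exist.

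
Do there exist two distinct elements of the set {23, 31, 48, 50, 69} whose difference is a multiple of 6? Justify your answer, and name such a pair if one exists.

There is no such pair.

Residues mod 6: 23↦5, 31↦1, 48↦0, 50↦2, 69↦3.
These 5 residues are pairwise different, hence no difference of two elements is divisible by 6.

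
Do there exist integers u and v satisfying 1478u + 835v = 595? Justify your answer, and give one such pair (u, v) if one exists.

1478 and 835 are coprime, so 1478u + 835v ranges over all of ℤ.
Run the Euclidean algorithm on 1478 and 835: 1478 = 1·835 + 643, 835 = 1·643 + 192, 643 = 3·192 + 67, 192 = 2·67 + 58, 67 = 1·58 + 9, 58 = 6·9 + 4, 9 = 2·4 + 1, 4 = 4·1 + 0.
Unwinding: 1 = 9 − 2·4 = 9 − 2·(58 − 6·9) = −2·58 + 13·9 = −2·58 + 13·(67 − 1·58) = 13·67 − 15·58 = 13·67 − 15·(192 − 2·67) = −15·192 + 43·67 = −15·192 + 43·(643 − 3·192) = 43·643 − 144·192 = 43·643 − 144·(835 − 1·643) = −144·835 + 187·643 = −144·835 + 187·(1478 − 1·835) = 187·1478 − 331·835, i.e. 1478·187 + 835·(-331) = 1.
Times 595: 1478·111265 + 835·(-196945) = 595, so (111265, -196945) solves it.
Shifting by a multiple of (835, −1478) keeps it a solution: u = 111265 − 133·835 = 210, v = -196945 + 133·1478 = -371.
Check: 1478·210 + 835·(-371) = 310380 − 309785 = 595. ✓

u = 210, v = -371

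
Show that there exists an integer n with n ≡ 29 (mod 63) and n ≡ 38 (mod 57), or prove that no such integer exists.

n = 722

gcd(63, 57) = 3. A simultaneous solution exists iff 29 ≡ 38 (mod 3); here 29 mod 3 = 2 = 38 mod 3, so it does.
Write n = 29 + 63t. Then 63t ≡ 38 − 29 ≡ 9 (mod 57); dividing through by 3 gives 21t ≡ 3 (mod 19).
21 ≡ 2 (mod 19), so this reads 2t ≡ 3 (mod 19). Invert 2 mod 19 by the Euclidean algorithm: 19 = 9·2 + 1, 2 = 2·1 + 0; back-substituting, 1 = 19 − 9·2. Hence 2·(-9) ≡ 1, so 2⁻¹ ≡ -9 ≡ 10 (mod 19).
Therefore t ≡ 10·3 = 30 ≡ 11 (mod 19).
Then n = 29 + 63·11 = 722.
Indeed 722 ≡ 29 (mod 63) and 722 ≡ 38 (mod 57).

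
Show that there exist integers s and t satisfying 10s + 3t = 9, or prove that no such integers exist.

s = 0, t = 3

Since gcd(10, 3) = 1, every integer is an integer combination of 10 and 3.
Euclidean algorithm: 10 = 3·3 + 1, 3 = 3·1 + 0.
Back-substituting, 1 = 10 − 3·3; that is, 10·1 + 3·(-3) = 1.
Times 9: 10·9 + 3·(-27) = 9, so (9, -27) solves it.
The general solution is s = 9 + 3k, t = -27 − 10k; taking k = -3 gives the smaller pair s = 0, t = 3.
Indeed 10·0 + 3·3 = 0 + 9 = 9.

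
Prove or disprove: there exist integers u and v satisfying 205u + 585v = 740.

u = 35, v = -11

Since gcd(205, 585) = 5 and 740 = 5·148, Bézout's identity guarantees a solution.
Dividing through by 5 reduces the equation to 41u + 117v = 148.
Dividing repeatedly: 117 = 2·41 + 35, 41 = 1·35 + 6, 35 = 5·6 + 5, 6 = 1·5 + 1, 5 = 5·1 + 0.
Back-substituting, 1 = 6 − 1·5 = 6 − (35 − 5·6) = −35 + 6·6 = −35 + 6·(41 − 1·35) = 6·41 − 7·35 = 6·41 − 7·(117 − 2·41) = −7·117 + 20·41; that is, 41·20 + 117·(-7) = 1.
Scaling by 148 gives the particular solution (u, v) = (2960, -1036).
Shifting by a multiple of (117, −41) keeps it a solution: u = 2960 − 25·117 = 35, v = -1036 + 25·41 = -11.
Indeed 205·35 + 585·(-11) = 7175 − 6435 = 740.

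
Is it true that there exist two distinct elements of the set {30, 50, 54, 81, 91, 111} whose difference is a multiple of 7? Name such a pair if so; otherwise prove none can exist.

Reduce each element modulo 7: 30↦2, 50↦1, 54↦5, 81↦4, 91↦0, 111↦6.
These 6 residues are pairwise different, hence no difference of two elements is divisible by 7.

No, no such pair exists.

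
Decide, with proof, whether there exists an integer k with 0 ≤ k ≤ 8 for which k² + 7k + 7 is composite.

k = 2

At k = 2: 2² + 7·2 + 7 = 25 = 5·5, which is composite.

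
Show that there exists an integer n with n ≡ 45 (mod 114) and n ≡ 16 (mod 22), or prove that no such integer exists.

Both moduli are multiples of 2 = gcd(114, 22), so any solution would satisfy n ≡ 45 and n ≡ 16 modulo 2 simultaneously.
However 45 ≡ 1 and 16 ≡ 0 (mod 2), and 1 ≠ 0.
Hence the system has no solution.

There is no such integer.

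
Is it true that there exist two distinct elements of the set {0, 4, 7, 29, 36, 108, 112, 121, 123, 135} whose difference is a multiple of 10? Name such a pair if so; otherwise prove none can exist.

Residues mod 10: 0↦0, 4↦4, 7↦7, 29↦9, 36↦6, 108↦8, 112↦2, 121↦1, 123↦3, 135↦5.
All 10 residues are distinct, so no two elements differ by a multiple of 10.

No, no such pair exists.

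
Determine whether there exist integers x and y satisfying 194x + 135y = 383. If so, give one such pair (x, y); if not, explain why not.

Since gcd(194, 135) = 1, every integer is an integer combination of 194 and 135.
Dividing repeatedly: 194 = 1·135 + 59, 135 = 2·59 + 17, 59 = 3·17 + 8, 17 = 2·8 + 1, 8 = 8·1 + 0.
Working back up the chain: 1 = 17 − 2·8 = 17 − 2·(59 − 3·17) = −2·59 + 7·17 = −2·59 + 7·(135 − 2·59) = 7·135 − 16·59 = 7·135 − 16·(194 − 1·135) = −16·194 + 23·135. So 194·(-16) + 135·23 = 1.
Multiplying through by 383: x = (-16)·383 = -6128, y = 23·383 = 8809 is a solution.
Adding 46·135 to x and subtracting 46·194 from y gives the tidier solution (82, -115).
Indeed 194·82 + 135·(-115) = 15908 − 15525 = 383.

x = 82, y = -115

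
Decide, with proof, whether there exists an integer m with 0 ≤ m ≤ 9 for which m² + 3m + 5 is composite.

At m = 4: 4² + 3·4 + 5 = 33 = 3·11, which is composite.

m = 4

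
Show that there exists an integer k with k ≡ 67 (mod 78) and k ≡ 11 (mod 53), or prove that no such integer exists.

The moduli 78 and 53 are coprime, so by the Chinese Remainder Theorem a unique solution modulo 4134 exists.
Write k = 67 + 78t and require 67 + 78t ≡ 11 (mod 53), i.e. 78t ≡ 50 (mod 53).
78 ≡ 25 (mod 53), so this reads 25t ≡ 50 (mod 53). Since 25·17 = 425 = 8·53 + 1, the inverse of 25 mod 53 is 17.
Therefore t ≡ 17·50 = 850 ≡ 2 (mod 53).
With t = 2: k = 67 + 78·2 = 223.
Verify: 223 = 2·78 + 67 and 223 = 4·53 + 11. ✓

k = 223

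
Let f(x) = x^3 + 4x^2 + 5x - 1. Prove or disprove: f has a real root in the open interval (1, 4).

f(1) = 9 and f(4) = 147, both positive, so a sign-change argument is unavailable; we show f keeps this sign on the whole interval.
Substitute x = 1 + u, where 0 < u < 3 on the interval. Expanding, f(1 + u) = u^3 + 7u^2 + 16u + 9.
All 4 nonzero coefficients of this polynomial in u are positive; hence for u > 0 the value is a sum of positive terms (the constant 9 among them).
So f is strictly positive on (1, 4); no root exists in the interval.

No.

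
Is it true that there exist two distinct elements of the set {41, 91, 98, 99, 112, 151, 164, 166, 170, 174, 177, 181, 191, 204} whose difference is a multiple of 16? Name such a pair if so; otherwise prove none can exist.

There is no such pair.

Reduce each element modulo 16: 41↦9, 91↦11, 98↦2, 99↦3, 112↦0, 151↦7, 164↦4, 166↦6, 170↦10, 174↦14, 177↦1, 181↦5, 191↦15, 204↦12.
All 14 residues are distinct, so no two elements differ by a multiple of 16.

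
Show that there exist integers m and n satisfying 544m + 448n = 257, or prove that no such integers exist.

No, no such integers exist.

Any value of 544m + 448n is a multiple of gcd(544, 448) = 32.
However 257 leaves remainder 1 on division by 32.
Therefore 544m + 448n = 257 has no solution in integers.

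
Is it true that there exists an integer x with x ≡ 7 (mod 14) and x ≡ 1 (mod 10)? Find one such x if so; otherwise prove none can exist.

Here gcd(14, 10) = 2, and both 7 and 1 leave remainder 1 mod 2, so the system is consistent.
The integers ≡ 7 (mod 14) are 7, 21, …; their remainders mod 10 are 7, 1, so x = 21 is the first that is ≡ 1 (mod 10).
Indeed 21 ≡ 7 (mod 14) and 21 ≡ 1 (mod 10).

x = 21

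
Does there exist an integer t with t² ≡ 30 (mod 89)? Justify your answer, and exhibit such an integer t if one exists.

No such integer exists.

Apply Euler's criterion with the prime 89: 30 is a quadratic residue iff 30^44 ≡ 1 (mod 89), and a non-residue iff it is ≡ −1.
Repeated squaring mod 89: 30^2 = 900 ≡ 10; 30^4 ≡ 10² = 100 ≡ 11; 30^8 ≡ 11² = 121 ≡ 32; 30^16 ≡ 32² = 1024 ≡ 45; 30^32 ≡ 45² = 2025 ≡ 67.
Since 44 = 32 + 8 + 4, 30^44 ≡ 67 · 32 · 11; multiplying out mod 89: 67·32 = 2144 ≡ 8, then 8·11 = 88 ≡ 88. Thus 30^44 ≡ 88 ≡ −1 (mod 89).
The value −1 means 30 is a non-residue modulo 89, so t² ≡ 30 (mod 89) is impossible.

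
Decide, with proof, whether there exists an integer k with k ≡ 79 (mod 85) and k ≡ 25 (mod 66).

Since 85 and 66 share no common factor, CRT says the pair of congruences has a solution (unique mod 5610).
Any solution of the first congruence is k = 79 + 85t; substituting into the second, 85t ≡ 25 − 79 ≡ 12 (mod 66).
85 ≡ 19 (mod 66), so this reads 19t ≡ 12 (mod 66). Invert 19 mod 66 by the Euclidean algorithm: 66 = 3·19 + 9, 19 = 2·9 + 1, 9 = 9·1 + 0; back-substituting, 1 = 19 − 2·9 = 19 − 2·(66 − 3·19) = −2·66 + 7·19. Hence 19·7 ≡ 1, so 19⁻¹ ≡ 7 (mod 66).
Therefore t ≡ 7·12 = 84 ≡ 18 (mod 66).
Taking t = 18 gives k = 79 + 85·18 = 1609.
Verify: 1609 = 18·85 + 79 and 1609 = 24·66 + 25. ✓

k = 1609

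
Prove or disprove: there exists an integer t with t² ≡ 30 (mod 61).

61 is prime, so by Euler's criterion 30 is a square mod 61 iff 30^((61−1)/2) = 30^30 ≡ 1 (mod 61).
Squaring successively (mod 61): 30^2 = 900 ≡ 46; 30^4 ≡ 46² = 2116 ≡ 42; 30^8 ≡ 42² = 1764 ≡ 56; 30^16 ≡ 56² = 3136 ≡ 25.
Since 30 = 16 + 8 + 4 + 2, 30^30 ≡ 25 · 56 · 42 · 46; multiplying out mod 61: 25·56 = 1400 ≡ 58, then 58·42 = 2436 ≡ 57, then 57·46 = 2622 ≡ 60. Thus 30^30 ≡ 60 ≡ −1 (mod 61).
By Euler's criterion 30 is a quadratic non-residue mod 61: no t satisfies t² ≡ 30 (mod 61).

No such integer exists.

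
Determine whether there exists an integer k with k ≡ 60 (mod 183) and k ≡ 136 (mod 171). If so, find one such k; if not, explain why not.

No such integer exists.

Reduce both congruences modulo 3, which divides 183 and 171: they say k ≡ 60 (mod 3) and k ≡ 136 (mod 3).
However 60 ≡ 0 and 136 ≡ 1 (mod 3), and 0 ≠ 1.
So no integer satisfies both congruences.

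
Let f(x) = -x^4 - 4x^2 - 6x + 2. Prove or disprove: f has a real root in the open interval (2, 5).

f(2) = -42 and f(5) = -753, both negative, so a sign-change argument is unavailable; we show f keeps this sign on the whole interval.
Substitute x = 2 + u, where 0 < u < 3 on the interval. Expanding, f(2 + u) = -u^4 - 8u^3 - 28u^2 - 54u - 42.
The nonzero coefficients here are all negative, so for u > 0 every term is negative (or zero), and the constant term -42 is strictly negative.
Therefore f(x) < 0 throughout (2, 5), and f has no zero there.

No.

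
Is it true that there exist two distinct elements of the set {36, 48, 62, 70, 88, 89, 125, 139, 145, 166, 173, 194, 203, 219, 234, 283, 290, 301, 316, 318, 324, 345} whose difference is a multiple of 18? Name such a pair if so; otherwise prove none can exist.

36 and 234 are such a pair.

Reduce each element mod 18: 36↦0, 48↦12, 62↦8, 70↦16, 88↦16, 89↦17, 125↦17, 139↦13, 145↦1, 166↦4, 173↦11, 194↦14, 203↦5, 219↦3, 234↦0, 283↦13, 290↦2, 301↦13, 316↦10, 318↦12, 324↦0, 345↦3. The residue 0 repeats (at 36 and 234), and 234 − 36 = 198 = 11·18.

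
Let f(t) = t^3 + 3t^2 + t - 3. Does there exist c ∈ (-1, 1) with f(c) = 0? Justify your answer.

f(-1) = -2 and f(1) = 2, which have opposite signs.
f is continuous everywhere (it is a polynomial), in particular on [-1, 1].
So by the Intermediate Value Theorem there is a c strictly between -1 and 1 with f(c) = 0.

Yes, f has a root in the interval.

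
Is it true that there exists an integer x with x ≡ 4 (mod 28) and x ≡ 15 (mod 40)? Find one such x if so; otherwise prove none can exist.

There is no such integer.

Reduce both congruences modulo 4, which divides 28 and 40: they say x ≡ 4 (mod 4) and x ≡ 15 (mod 4).
But 4 mod 4 = 0 while 15 mod 4 = 3, a contradiction.
So no integer satisfies both congruences.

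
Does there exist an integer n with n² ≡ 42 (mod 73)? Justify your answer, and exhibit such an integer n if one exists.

73 is prime, so by Euler's criterion 42 is a square mod 73 iff 42^((73−1)/2) = 42^36 ≡ 1 (mod 73).
Repeated squaring mod 73: 42^2 = 1764 ≡ 12; 42^4 ≡ 12² = 144 ≡ 71; 42^8 ≡ 71² = 5041 ≡ 4; 42^16 ≡ 4² = 16 ≡ 16; 42^32 ≡ 16² = 256 ≡ 37.
Since 36 = 32 + 4, 42^36 ≡ 37 · 71; multiplying out mod 73: 37·71 = 2627 ≡ 72. Thus 42^36 ≡ 72 ≡ −1 (mod 73).
By Euler's criterion 42 is a quadratic non-residue mod 73: no n satisfies n² ≡ 42 (mod 73).

No, no such integer exists.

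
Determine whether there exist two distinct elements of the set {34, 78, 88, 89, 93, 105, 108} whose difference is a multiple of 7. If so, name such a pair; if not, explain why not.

No such pair exists.

Two integers differ by a multiple of 7 exactly when they have the same residue mod 7. The residues are 34↦6, 78↦1, 88↦4, 89↦5, 93↦2, 105↦0, 108↦3.
These 7 residues are pairwise different, hence no difference of two elements is divisible by 7.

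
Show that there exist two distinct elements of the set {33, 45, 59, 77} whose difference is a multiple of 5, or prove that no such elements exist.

No, no such pair exists.

Reduce each element modulo 5: 33↦3, 45↦0, 59↦4, 77↦2.
These 4 residues are pairwise different, hence no difference of two elements is divisible by 5.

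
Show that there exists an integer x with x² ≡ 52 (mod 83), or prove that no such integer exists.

Apply Euler's criterion with the prime 83: 52 is a quadratic residue iff 52^41 ≡ 1 (mod 83), and a non-residue iff it is ≡ −1.
Squaring successively (mod 83): 52^2 = 2704 ≡ 48; 52^4 ≡ 48² = 2304 ≡ 63; 52^8 ≡ 63² = 3969 ≡ 68; 52^16 ≡ 68² = 4624 ≡ 59; 52^32 ≡ 59² = 3481 ≡ 78.
Since 41 = 32 + 8 + 1, 52^41 ≡ 78 · 68 · 52; multiplying out mod 83: 78·68 = 5304 ≡ 75, then 75·52 = 3900 ≡ 82. Thus 52^41 ≡ 82 ≡ −1 (mod 83).
The value −1 means 52 is a non-residue modulo 83, so x² ≡ 52 (mod 83) is impossible.

No such integer exists.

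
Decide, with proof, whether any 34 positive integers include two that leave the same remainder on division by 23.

There are exactly 23 possible remainders on division by 23.
Since 34 > 23, two of the 34 integers must share a residue class by the pigeonhole principle; call them a and b.
That is, a and b leave the same remainder on division by 23, as claimed.

True.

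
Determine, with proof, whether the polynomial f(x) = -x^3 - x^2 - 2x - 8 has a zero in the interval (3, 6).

Evaluate at the endpoints: f(3) = -50, f(6) = -272 — same sign (negative).
f'(x) = -3x^2 - 2x - 2 has discriminant (-2)² − 4·(-3)·(-2) = -20 < 0, so f' has no real roots and is negative for every real x.
So f is strictly decreasing; between 3 and 6 its values lie between f(3) = -50 and f(6) = -272, all negative. Therefore f has no root in (3, 6).

No.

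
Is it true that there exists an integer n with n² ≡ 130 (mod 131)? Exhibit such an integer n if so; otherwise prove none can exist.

No, no such integer exists.

131 is prime, so by Euler's criterion 130 is a square mod 131 iff 130^((131−1)/2) = 130^65 ≡ 1 (mod 131).
Squaring successively (mod 131): 130^2 = 16900 ≡ 1; 130^4 ≡ 1² = 1 ≡ 1; 130^8 ≡ 1² = 1 ≡ 1; 130^16 ≡ 1² = 1 ≡ 1; 130^32 ≡ 1² = 1 ≡ 1; 130^64 ≡ 1² = 1 ≡ 1.
Since 65 = 64 + 1, 130^65 ≡ 1 · 130; multiplying out mod 131: 1·130 = 130 ≡ 130. Thus 130^65 ≡ 130 ≡ −1 (mod 131).
By Euler's criterion 130 is a quadratic non-residue mod 131: no n satisfies n² ≡ 130 (mod 131).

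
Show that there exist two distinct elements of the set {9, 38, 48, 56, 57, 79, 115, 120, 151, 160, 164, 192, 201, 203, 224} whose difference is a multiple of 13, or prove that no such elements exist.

The pair (9, 48) works.

Reduce each element mod 13: 9↦9, 38↦12, 48↦9, 56↦4, 57↦5, 79↦1, 115↦11, 120↦3, 151↦8, 160↦4, 164↦8, 192↦10, 201↦6, 203↦8, 224↦3. The residue 9 repeats (at 9 and 48), and 48 − 9 = 39 = 3·13.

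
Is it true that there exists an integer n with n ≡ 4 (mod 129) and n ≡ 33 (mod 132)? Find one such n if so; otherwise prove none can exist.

Reduce both congruences modulo 3, which divides 129 and 132: they say n ≡ 4 (mod 3) and n ≡ 33 (mod 3).
These are incompatible: 4 − 33 = -29 is not divisible by 3.
So no integer satisfies both congruences.

No such integer exists.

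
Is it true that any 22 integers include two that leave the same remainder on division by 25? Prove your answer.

Try 22 consecutive integers, 106, 107, …, 127. Their remainders mod 25 are 6, 7, 8, 9, 10, 11, 12, 13, 14, 15, 16, 17, 18, 19, 20, 21, 22, 23, 24, 0, 1, 2 — pairwise different, as any 22 ≤ 25 consecutive integers have distinct residues.
So no two of them leave the same remainder on division by 25; the claim fails for this set.

No; for instance {106, 107, 108, 109, 110, 111, 112, 113, 114, 115, 116, 117, 118, 119, 120, 121, 122, 123, 124, 125, 126, 127} is a counterexample.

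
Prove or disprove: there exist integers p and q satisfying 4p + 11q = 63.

p = 2, q = 5

4 and 11 are coprime, so 4p + 11q ranges over all of ℤ.
Euclidean algorithm: 11 = 2·4 + 3, 4 = 1·3 + 1, 3 = 3·1 + 0.
Back-substituting, 1 = 4 − 1·3 = 4 − (11 − 2·4) = −11 + 3·4; that is, 4·3 + 11·(-1) = 1.
Times 63: 4·189 + 11·(-63) = 63, so (189, -63) solves it.
Shifting by a multiple of (11, −4) keeps it a solution: p = 189 − 17·11 = 2, q = -63 + 17·4 = 5.
Indeed 4·2 + 11·5 = 8 + 55 = 63.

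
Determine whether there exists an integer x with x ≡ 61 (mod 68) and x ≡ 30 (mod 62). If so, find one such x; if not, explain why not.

Both moduli are multiples of 2 = gcd(68, 62), so any solution would satisfy x ≡ 61 and x ≡ 30 modulo 2 simultaneously.
These are incompatible: 61 − 30 = 31 is not divisible by 2.
So no integer satisfies both congruences.

No, no such integer exists.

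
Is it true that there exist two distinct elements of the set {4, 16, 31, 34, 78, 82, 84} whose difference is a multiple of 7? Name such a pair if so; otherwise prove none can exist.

No such pair exists.

Two integers differ by a multiple of 7 exactly when they have the same residue mod 7. The residues are 4↦4, 16↦2, 31↦3, 34↦6, 78↦1, 82↦5, 84↦0.
No residue repeats among the 7 elements, so no pair has difference ≡ 0 (mod 7).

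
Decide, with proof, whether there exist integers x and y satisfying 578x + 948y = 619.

No such integers exist.

Both 578 and 948 are divisible by gcd(578, 948) = 2, hence so is any combination 578x + 948y.
But 619 is not a multiple of 2 (it leaves remainder 1).
Hence no integers x, y satisfy the equation.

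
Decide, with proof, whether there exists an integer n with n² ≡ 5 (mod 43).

There is no such integer.

Apply Euler's criterion with the prime 43: 5 is a quadratic residue iff 5^21 ≡ 1 (mod 43), and a non-residue iff it is ≡ −1.
Repeated squaring mod 43: 5^2 = 25 ≡ 25; 5^4 ≡ 25² = 625 ≡ 23; 5^8 ≡ 23² = 529 ≡ 13; 5^16 ≡ 13² = 169 ≡ 40.
Since 21 = 16 + 4 + 1, 5^21 ≡ 40 · 23 · 5; multiplying out mod 43: 40·23 = 920 ≡ 17, then 17·5 = 85 ≡ 42. Thus 5^21 ≡ 42 ≡ −1 (mod 43).
By Euler's criterion 5 is a quadratic non-residue mod 43: no n satisfies n² ≡ 5 (mod 43).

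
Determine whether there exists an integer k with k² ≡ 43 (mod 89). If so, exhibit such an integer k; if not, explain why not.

No such integer exists.

89 is prime, so by Euler's criterion 43 is a square mod 89 iff 43^((89−1)/2) = 43^44 ≡ 1 (mod 89).
Repeated squaring mod 89: 43^2 = 1849 ≡ 69; 43^4 ≡ 69² = 4761 ≡ 44; 43^8 ≡ 44² = 1936 ≡ 67; 43^16 ≡ 67² = 4489 ≡ 39; 43^32 ≡ 39² = 1521 ≡ 8.
Since 44 = 32 + 8 + 4, 43^44 ≡ 8 · 67 · 44; multiplying out mod 89: 8·67 = 536 ≡ 2, then 2·44 = 88 ≡ 88. Thus 43^44 ≡ 88 ≡ −1 (mod 89).
By Euler's criterion 43 is a quadratic non-residue mod 89: no k satisfies k² ≡ 43 (mod 89).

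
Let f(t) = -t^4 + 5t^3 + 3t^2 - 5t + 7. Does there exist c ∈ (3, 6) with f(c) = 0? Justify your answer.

Yes, f has a root in the interval.

f(3) = 73 and f(6) = -131, which have opposite signs.
f is continuous everywhere (it is a polynomial), in particular on [3, 6].
By the Intermediate Value Theorem, f takes the value 0 somewhere in the open interval.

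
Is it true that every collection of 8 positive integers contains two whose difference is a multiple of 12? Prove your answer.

No, the set {52, 53, 54, 55, 56, 57, 58, 59} is a counterexample.

Take the 8 consecutive integers 52, 53, …, 59: their residues mod 12 are all distinct because 8 ≤ 12.
The differences between them range over 1, …, 7, none of which is divisible by 12.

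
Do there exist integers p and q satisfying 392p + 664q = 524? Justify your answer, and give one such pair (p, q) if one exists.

Both 392 and 664 are divisible by gcd(392, 664) = 8, hence so is any combination 392p + 664q.
However 524 leaves remainder 4 on division by 8.
Therefore 392p + 664q = 524 has no solution in integers.

No, no such integers exist.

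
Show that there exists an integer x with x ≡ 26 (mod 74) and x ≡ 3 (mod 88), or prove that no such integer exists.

Reduce both congruences modulo 2, which divides 74 and 88: they say x ≡ 26 (mod 2) and x ≡ 3 (mod 2).
But 26 mod 2 = 0 while 3 mod 2 = 1, a contradiction.
Therefore no such x exists.

No, no such integer exists.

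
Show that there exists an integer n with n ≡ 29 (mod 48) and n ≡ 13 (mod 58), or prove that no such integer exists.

Here gcd(48, 58) = 2, and both 29 and 13 leave remainder 1 mod 2, so the system is consistent.
Write n = 29 + 48t. Then 48t ≡ 13 − 29 ≡ 42 (mod 58); dividing through by 2 gives 24t ≡ 21 (mod 29).
To invert 24 modulo 29: 29 = 1·24 + 5, 24 = 4·5 + 4, 5 = 1·4 + 1, 4 = 4·1 + 0, and unwinding, 1 = 5 − 1·4 = 5 − (24 − 4·5) = −24 + 5·5 = −24 + 5·(29 − 1·24) = 5·29 − 6·24. Thus 24⁻¹ ≡ -6 ≡ 23 (mod 29).
Multiplying by 23: t ≡ 23·21 = 483 ≡ 19 (mod 29).
Then n = 29 + 48·19 = 941.
Indeed 941 ≡ 29 (mod 48) and 941 ≡ 13 (mod 58).

n = 941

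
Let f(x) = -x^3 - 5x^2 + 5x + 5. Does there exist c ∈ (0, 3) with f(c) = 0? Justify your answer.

f(0) = 5 and f(3) = -52, which have opposite signs.
f is continuous everywhere (it is a polynomial), in particular on [0, 3].
The Intermediate Value Theorem then guarantees some c ∈ (0, 3) with f(c) = 0.

Yes, such a c exists.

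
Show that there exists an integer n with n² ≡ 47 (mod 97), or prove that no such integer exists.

n = 85

n = 85 works: 85² = 7225, and 7225 − 47 = 7178 = 74·97.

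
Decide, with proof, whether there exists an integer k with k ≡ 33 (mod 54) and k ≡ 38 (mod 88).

Both moduli are multiples of 2 = gcd(54, 88), so any solution would satisfy k ≡ 33 and k ≡ 38 modulo 2 simultaneously.
These are incompatible: 33 − 38 = -5 is not divisible by 2.
Therefore no such k exists.

No such integer exists.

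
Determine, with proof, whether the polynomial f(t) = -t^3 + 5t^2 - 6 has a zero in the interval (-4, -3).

f(-4) = 138 and f(-3) = 66, both positive, so a sign-change argument is unavailable; we show f keeps this sign on the whole interval.
Shift to the endpoint -3: with t = -3 − u (0 < u < 1), one computes f(-3 − u) = u^3 + 14u^2 + 57u + 66.
The nonzero coefficients here are all positive, so for u > 0 every term is positive (or zero), and the constant term 66 is strictly positive.
So f is strictly positive on (-4, -3); no root exists in the interval.

No such root exists.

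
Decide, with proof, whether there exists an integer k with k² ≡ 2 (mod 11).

Computing k² mod 11 for k = 0, 1, …, 5 (enough, by the symmetry k ↦ 11 − k) gives 0, 1, 4, 9, 5, 3.
So the quadratic residues mod 11 are {0, 1, 3, 4, 5, 9}, and 2 is not among them.
Hence no integer k has k² ≡ 2 (mod 11).

No such integer exists.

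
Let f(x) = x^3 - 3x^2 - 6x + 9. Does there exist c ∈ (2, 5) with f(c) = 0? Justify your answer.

f(2) = -7 and f(5) = 29, which have opposite signs.
f is continuous everywhere (it is a polynomial), in particular on [2, 5].
So by the Intermediate Value Theorem there is a c strictly between 2 and 5 with f(c) = 0.

Such a root exists.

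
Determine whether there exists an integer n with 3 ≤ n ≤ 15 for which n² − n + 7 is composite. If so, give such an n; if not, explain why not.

n = 14

At n = 14: 14² − 14 + 7 = 189 = 3·63, which is composite.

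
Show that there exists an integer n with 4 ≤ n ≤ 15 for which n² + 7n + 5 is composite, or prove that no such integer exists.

n = 10

At n = 10: 10² + 7·10 + 5 = 175 = 5·35, which is composite.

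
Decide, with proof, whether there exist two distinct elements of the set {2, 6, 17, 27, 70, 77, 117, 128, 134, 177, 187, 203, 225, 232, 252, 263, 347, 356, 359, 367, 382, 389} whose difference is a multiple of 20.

2 mod 20 = 2 and 382 mod 20 = 2, so 382 − 2 = 380 = 19·20.

The pair (2, 382) works.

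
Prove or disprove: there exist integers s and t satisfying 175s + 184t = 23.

s = 161, t = -153

175 and 184 are coprime, so 175s + 184t ranges over all of ℤ.
Run the Euclidean algorithm on 184 and 175: 184 = 1·175 + 9, 175 = 19·9 + 4, 9 = 2·4 + 1, 4 = 4·1 + 0.
Working back up the chain: 1 = 9 − 2·4 = 9 − 2·(175 − 19·9) = −2·175 + 39·9 = −2·175 + 39·(184 − 1·175) = 39·184 − 41·175. So 175·(-41) + 184·39 = 1.
Multiplying through by 23: s = (-41)·23 = -943, t = 39·23 = 897 is a solution.
Adding 6·184 to s and subtracting 6·175 from t gives the tidier solution (161, -153).
Indeed 175·161 + 184·(-153) = 28175 − 28152 = 23.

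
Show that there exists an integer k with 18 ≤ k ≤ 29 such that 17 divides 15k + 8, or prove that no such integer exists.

k = 21

Scanning upward from k = 18 gives 278, 293, 308, none divisible by 17. Try k = 21: 15·21 + 8 = 323 = 19·17, which is divisible by 17.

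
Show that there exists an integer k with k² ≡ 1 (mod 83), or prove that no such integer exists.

k = 82

k = 82 works: 82² = 6724, and 6724 − 1 = 6723 = 81·83.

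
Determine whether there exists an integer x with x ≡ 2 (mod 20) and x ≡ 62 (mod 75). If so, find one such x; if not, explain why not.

x = 62

gcd(20, 75) = 5. A simultaneous solution exists iff 2 ≡ 62 (mod 5); here 2 mod 5 = 2 = 62 mod 5, so it does.
List candidates x ≡ 2 (mod 20): 2, 22, 42, 62. Modulo 75 these are 2, 22, 42, 62; 62 gives 62 as required.
Indeed 62 ≡ 2 (mod 20) and 62 ≡ 62 (mod 75).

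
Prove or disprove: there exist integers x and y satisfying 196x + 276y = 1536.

x = 36, y = -20

Every value of 196x + 276y is a multiple of gcd(196, 276) = 4; since 4 ∣ 1536, solutions exist.
Dividing through by 4 reduces the equation to 49x + 69y = 384.
Euclidean algorithm: 69 = 1·49 + 20, 49 = 2·20 + 9, 20 = 2·9 + 2, 9 = 4·2 + 1, 2 = 2·1 + 0.
Unwinding: 1 = 9 − 4·2 = 9 − 4·(20 − 2·9) = −4·20 + 9·9 = −4·20 + 9·(49 − 2·20) = 9·49 − 22·20 = 9·49 − 22·(69 − 1·49) = −22·69 + 31·49, i.e. 49·31 + 69·(-22) = 1.
Multiplying through by 384: x = 31·384 = 11904, y = (-22)·384 = -8448 is a solution.
Subtracting 172·69 from x and adding 172·49 to y gives the tidier solution (36, -20).
Indeed 196·36 + 276·(-20) = 7056 − 5520 = 1536.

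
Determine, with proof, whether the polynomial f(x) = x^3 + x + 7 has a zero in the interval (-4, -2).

f(-4) = -61 and f(-2) = -3, both negative.
f'(x) = 3x^2 + 1 has discriminant 0² − 4·3·1 = -12 < 0, so f' has no real roots and is positive for every real x.
So f is strictly increasing; between -4 and -2 its values lie between f(-4) = -61 and f(-2) = -3, all negative. Therefore f has no root in (-4, -2).

f has no root in that interval.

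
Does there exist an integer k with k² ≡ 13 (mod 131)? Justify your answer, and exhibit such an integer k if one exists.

k = 119 works: 119² = 14161, and 14161 − 13 = 14148 = 108·131.

k = 119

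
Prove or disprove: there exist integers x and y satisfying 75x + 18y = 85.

Both 75 and 18 are divisible by gcd(75, 18) = 3, hence so is any combination 75x + 18y.
But 85 = 3·28 + 1, so 3 ∤ 85.
Hence no integers x, y satisfy the equation.

No, no such integers exist.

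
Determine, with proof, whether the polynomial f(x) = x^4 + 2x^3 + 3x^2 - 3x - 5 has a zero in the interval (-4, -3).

No.

The endpoint values f(-4) = 183 and f(-3) = 58 are both positive. Claim: f(x) > 0 for every x in (-4, -3).
Substitute x = -3 − u, where 0 < u < 1 on the interval. Expanding, f(-3 − u) = u^4 + 10u^3 + 39u^2 + 75u + 58.
All 5 nonzero coefficients of this polynomial in u are positive; hence for u > 0 the value is a sum of positive terms (the constant 58 among them).
Therefore f(x) > 0 throughout (-4, -3), and f has no zero there.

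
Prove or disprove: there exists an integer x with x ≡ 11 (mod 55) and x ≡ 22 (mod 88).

The moduli are not coprime: gcd(55, 88) = 11. Compatibility requires 11 ∣ (22 − 11) = 11, which holds, so solutions exist.
The integers ≡ 11 (mod 55) are 11, 66, 121, 176, 231, 286, …; their remainders mod 88 are 11, 66, 33, 0, 55, 22, so x = 286 is the first that is ≡ 22 (mod 88).
Verify: 286 = 5·55 + 11 and 286 = 3·88 + 22. ✓

x = 286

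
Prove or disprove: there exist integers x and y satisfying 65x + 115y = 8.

gcd(65, 115) = 5, so every integer of the form 65x + 115y is a multiple of 5.
However 8 leaves remainder 3 on division by 5.
So the equation is unsolvable over ℤ.

No such integers exist.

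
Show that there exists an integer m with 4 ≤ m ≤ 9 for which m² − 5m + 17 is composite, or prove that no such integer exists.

The values for m = 4, 5, …, 9 are 13, 17, 23, 31, 41, 53, and each of these is prime.
So no value in the range makes the expression composite.

No such integer m in that range exists.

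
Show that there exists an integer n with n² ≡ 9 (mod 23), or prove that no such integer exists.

n = 20

n = 20 works: 20² = 400, and 400 − 9 = 391 = 17·23.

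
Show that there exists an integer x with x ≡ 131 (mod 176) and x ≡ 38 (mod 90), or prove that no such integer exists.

There is no such integer.

Both moduli are multiples of 2 = gcd(176, 90), so any solution would satisfy x ≡ 131 and x ≡ 38 modulo 2 simultaneously.
These are incompatible: 131 − 38 = 93 is not divisible by 2.
Hence the system has no solution.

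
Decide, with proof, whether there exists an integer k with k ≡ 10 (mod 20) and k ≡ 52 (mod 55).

Both moduli are multiples of 5 = gcd(20, 55), so any solution would satisfy k ≡ 10 and k ≡ 52 modulo 5 simultaneously.
However 10 ≡ 0 and 52 ≡ 2 (mod 5), and 0 ≠ 2.
Hence the system has no solution.

No such integer exists.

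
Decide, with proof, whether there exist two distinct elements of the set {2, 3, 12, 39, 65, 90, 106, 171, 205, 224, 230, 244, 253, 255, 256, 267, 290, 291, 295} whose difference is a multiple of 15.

The pair (12, 267) works.

12 mod 15 = 12 and 267 mod 15 = 12, so 267 − 12 = 255 = 17·15.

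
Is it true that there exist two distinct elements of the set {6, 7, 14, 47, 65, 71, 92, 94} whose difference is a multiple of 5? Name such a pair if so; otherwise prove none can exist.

6 and 71 are such a pair.

Reduce each element mod 5: 6↦1, 7↦2, 14↦4, 47↦2, 65↦0, 71↦1, 92↦2, 94↦4. The residue 1 repeats (at 6 and 71), and 71 − 6 = 65 = 13·5.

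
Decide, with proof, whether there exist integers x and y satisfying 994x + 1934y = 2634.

x = 205, y = -104

Every value of 994x + 1934y is a multiple of gcd(994, 1934) = 2; since 2 ∣ 2634, solutions exist.
Dividing through by 2 reduces the equation to 497x + 967y = 1317.
Dividing repeatedly: 967 = 1·497 + 470, 497 = 1·470 + 27, 470 = 17·27 + 11, 27 = 2·11 + 5, 11 = 2·5 + 1, 5 = 5·1 + 0.
Unwinding: 1 = 11 − 2·5 = 11 − 2·(27 − 2·11) = −2·27 + 5·11 = −2·27 + 5·(470 − 17·27) = 5·470 − 87·27 = 5·470 − 87·(497 − 1·470) = −87·497 + 92·470 = −87·497 + 92·(967 − 1·497) = 92·967 − 179·497, i.e. 497·(-179) + 967·92 = 1.
Scaling by 1317 gives the particular solution (x, y) = (-235743, 121164).
Shifting by a multiple of (967, −497) keeps it a solution: x = -235743 + 244·967 = 205, y = 121164 − 244·497 = -104.
Indeed 994·205 + 1934·(-104) = 203770 − 201136 = 2634.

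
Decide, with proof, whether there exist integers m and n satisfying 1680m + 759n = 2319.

m = 19, n = -39

gcd(1680, 759) = 3, and 3 divides 2319, so integer solutions exist.
Dividing through by 3 reduces the equation to 560m + 253n = 773.
Euclidean algorithm: 560 = 2·253 + 54, 253 = 4·54 + 37, 54 = 1·37 + 17, 37 = 2·17 + 3, 17 = 5·3 + 2, 3 = 1·2 + 1, 2 = 2·1 + 0.
Working back up the chain: 1 = 3 − 1·2 = 3 − (17 − 5·3) = −17 + 6·3 = −17 + 6·(37 − 2·17) = 6·37 − 13·17 = 6·37 − 13·(54 − 1·37) = −13·54 + 19·37 = −13·54 + 19·(253 − 4·54) = 19·253 − 89·54 = 19·253 − 89·(560 − 2·253) = −89·560 + 197·253. So 560·(-89) + 253·197 = 1.
Times 773: 560·(-68797) + 253·152281 = 773, so (-68797, 152281) solves it.
Adding 272·253 to m and subtracting 272·560 from n gives the tidier solution (19, -39).
Indeed 1680·19 + 759·(-39) = 31920 − 29601 = 2319.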